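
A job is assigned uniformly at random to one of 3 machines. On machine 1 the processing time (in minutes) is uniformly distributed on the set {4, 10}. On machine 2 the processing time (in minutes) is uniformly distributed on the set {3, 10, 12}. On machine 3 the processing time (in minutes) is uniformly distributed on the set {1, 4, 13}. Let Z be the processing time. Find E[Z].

64/9

E[Z | machine 1] = (4+10)/2 = 7.
E[Z | machine 2] = (3+10+12)/3 = 25/3.
E[Z | machine 3] = (1+4+13)/3 = 6.
E[Z] = (1/3)·(7) + (1/3)·(25/3) + (1/3)·(6) = 64/9.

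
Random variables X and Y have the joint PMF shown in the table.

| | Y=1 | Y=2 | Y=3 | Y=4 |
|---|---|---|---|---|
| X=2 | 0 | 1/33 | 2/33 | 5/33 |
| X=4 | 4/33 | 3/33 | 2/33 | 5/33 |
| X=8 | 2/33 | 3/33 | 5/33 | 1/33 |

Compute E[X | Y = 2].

P(Y = 2) = 7/33.
Summing X·P(X=x,Y=y) over the conditioning event gives 38/33.
E[X | Y = 2] = (38/33) / (7/33) = 38/7.

38/7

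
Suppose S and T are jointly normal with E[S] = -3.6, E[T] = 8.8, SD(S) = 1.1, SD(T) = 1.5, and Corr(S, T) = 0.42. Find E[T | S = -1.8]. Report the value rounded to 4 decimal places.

The regression of T on S has slope ρ·σ_T/σ_S and passes through (μ_S, μ_T).
E[T | S=-1.8] = 8.8 + (0.42)·(1.5/1.1)·(-1.8 − (-3.6)) = 8.8 + (0.57273)·(1.8) = 9.8309.

9.8309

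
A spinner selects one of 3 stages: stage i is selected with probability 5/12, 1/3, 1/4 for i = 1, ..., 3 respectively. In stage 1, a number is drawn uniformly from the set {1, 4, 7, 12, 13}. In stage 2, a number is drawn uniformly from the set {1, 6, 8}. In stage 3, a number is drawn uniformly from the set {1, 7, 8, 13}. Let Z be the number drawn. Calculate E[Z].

E[Z | stage 1] = (1+4+7+12+13)/5 = 37/5.
E[Z | stage 2] = (1+6+8)/3 = 5.
E[Z | stage 3] = (1+7+8+13)/4 = 29/4.
E[Z] = (5/12)·(37/5) + (1/3)·(5) + (1/4)·(29/4) = 105/16.

105/16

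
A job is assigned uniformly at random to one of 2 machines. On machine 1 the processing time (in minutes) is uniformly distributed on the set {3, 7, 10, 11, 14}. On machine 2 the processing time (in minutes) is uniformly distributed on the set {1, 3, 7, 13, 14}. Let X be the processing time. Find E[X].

83/10

E[X | machine 1] = (3+7+10+11+14)/5 = 9.
E[X | machine 2] = (1+3+7+13+14)/5 = 38/5.
By the law of total expectation,
E[X] = (1/2)·(9) + (1/2)·(38/5) = 83/10.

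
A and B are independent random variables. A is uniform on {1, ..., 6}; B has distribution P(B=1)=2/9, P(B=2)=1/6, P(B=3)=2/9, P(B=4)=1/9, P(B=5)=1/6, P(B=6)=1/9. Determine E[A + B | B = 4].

P(B = 4) = 1/9.
Summing (A+B)·P(x,y) over outcomes with B = 4 gives 5/6.
E[A + B | B = 4] = (5/6) / (1/9) = 15/2.

15/2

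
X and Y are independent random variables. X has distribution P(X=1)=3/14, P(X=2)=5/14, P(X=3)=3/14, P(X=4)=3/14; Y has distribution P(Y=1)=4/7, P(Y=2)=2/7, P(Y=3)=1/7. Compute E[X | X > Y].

P(X > Y) = 59/98.
Summing X·P(x,y) over outcomes with X > Y gives 89/49.
E[X | X > Y] = (89/49) / (59/98) = 178/59.

178/59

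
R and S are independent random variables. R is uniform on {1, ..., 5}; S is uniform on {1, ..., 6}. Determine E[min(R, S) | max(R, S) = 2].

P(max(R, S) = 2) = 1/10.
Summing min(R,S)·P(x,y) over outcomes with max(R, S) = 2 gives 2/15.
E[min(R, S) | max(R, S) = 2] = (2/15) / (1/10) = 4/3.

4/3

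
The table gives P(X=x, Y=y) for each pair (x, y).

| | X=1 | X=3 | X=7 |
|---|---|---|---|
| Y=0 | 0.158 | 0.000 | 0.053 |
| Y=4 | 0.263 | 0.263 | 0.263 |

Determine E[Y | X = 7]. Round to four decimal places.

3.3291

P(X = 7) = 0.316.
Summing Y·P(X=x,Y=y) over the conditioning event gives 1.052.
E[Y | X = 7] = (1.052) / (0.316) = 3.3291.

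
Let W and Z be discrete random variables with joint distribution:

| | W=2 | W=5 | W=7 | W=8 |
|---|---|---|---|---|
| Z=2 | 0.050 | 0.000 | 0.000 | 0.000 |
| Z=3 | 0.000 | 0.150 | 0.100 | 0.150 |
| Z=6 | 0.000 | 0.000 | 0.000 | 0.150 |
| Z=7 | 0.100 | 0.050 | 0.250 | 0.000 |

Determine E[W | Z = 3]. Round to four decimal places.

6.6250

P(Z = 3) = 0.400.
Σ W·P over the event = 5·(0.150) + 7·(0.100) + 8·(0.150) = 2.650.
E[W | Z = 3] = (2.650) / (0.400) = 6.6250.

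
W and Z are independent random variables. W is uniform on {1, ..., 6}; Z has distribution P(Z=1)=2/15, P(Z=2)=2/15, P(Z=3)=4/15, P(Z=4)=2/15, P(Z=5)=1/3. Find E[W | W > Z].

P(W > Z) = 13/30.
Summing W·P(x,y) over outcomes with W > Z gives 94/45.
E[W | W > Z] = (94/45) / (13/30) = 188/39.

188/39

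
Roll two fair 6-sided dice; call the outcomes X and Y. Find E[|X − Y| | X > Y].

P(X > Y) = 5/12.
Summing |X−Y|·P(x,y) over outcomes with X > Y gives 35/36.
E[|X − Y| | X > Y] = (35/36) / (5/12) = 7/3.

7/3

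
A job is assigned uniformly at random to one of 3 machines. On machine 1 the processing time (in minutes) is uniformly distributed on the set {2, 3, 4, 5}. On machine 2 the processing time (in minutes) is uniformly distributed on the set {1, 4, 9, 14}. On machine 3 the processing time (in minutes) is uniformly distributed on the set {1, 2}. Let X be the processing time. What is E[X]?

4

E[X | machine 1] = (2+3+4+5)/4 = 7/2.
E[X | machine 2] = (1+4+9+14)/4 = 7.
E[X | machine 3] = (1+2)/2 = 3/2.
By the law of total expectation,
E[X] = (1/3)·(7/2) + (1/3)·(7) + (1/3)·(3/2) = 4.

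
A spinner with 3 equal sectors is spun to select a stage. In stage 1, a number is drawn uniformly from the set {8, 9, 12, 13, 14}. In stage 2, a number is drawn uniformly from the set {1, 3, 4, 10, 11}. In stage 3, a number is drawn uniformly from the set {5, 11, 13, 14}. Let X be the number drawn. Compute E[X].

37/4

E[X | stage 1] = (8+9+12+13+14)/5 = 56/5.
E[X | stage 2] = (1+3+4+10+11)/5 = 29/5.
E[X | stage 3] = (5+11+13+14)/4 = 43/4.
E[X] = (1/3)·(56/5) + (1/3)·(29/5) + (1/3)·(43/4) = 37/4.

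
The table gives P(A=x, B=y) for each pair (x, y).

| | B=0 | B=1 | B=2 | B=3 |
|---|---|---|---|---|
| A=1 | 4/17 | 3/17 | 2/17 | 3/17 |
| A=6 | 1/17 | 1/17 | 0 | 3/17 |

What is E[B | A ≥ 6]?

2

P(A ≥ 6) = 5/17.
Σ B·P over the event = 0·(1/17) + 1·(1/17) + 3·(3/17) = 10/17.
E[B | A ≥ 6] = (10/17) / (5/17) = 2.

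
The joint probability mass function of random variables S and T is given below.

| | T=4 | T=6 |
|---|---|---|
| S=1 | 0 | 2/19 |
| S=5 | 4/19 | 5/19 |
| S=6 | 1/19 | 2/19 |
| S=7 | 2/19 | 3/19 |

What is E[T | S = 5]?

P(S = 5) = 9/19.
Σ T·P over the event = 4·(4/19) + 6·(5/19) = 46/19.
E[T | S = 5] = (46/19) / (9/19) = 46/9.

46/9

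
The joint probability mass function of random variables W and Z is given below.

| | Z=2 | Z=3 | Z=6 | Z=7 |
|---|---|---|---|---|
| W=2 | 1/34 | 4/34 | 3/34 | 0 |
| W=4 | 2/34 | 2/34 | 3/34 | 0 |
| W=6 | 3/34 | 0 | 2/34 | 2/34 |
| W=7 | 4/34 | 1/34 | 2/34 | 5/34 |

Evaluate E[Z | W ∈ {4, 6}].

P(W ∈ {4, 6}) = 7/17.
Σ Z·P over the event = 2·(2/34) + 3·(2/34) + 6·(3/34) + 2·(3/34) + 6·(2/34) + 7·(2/34) = 30/17.
E[Z | W ∈ {4, 6}] = (30/17) / (7/17) = 30/7.

30/7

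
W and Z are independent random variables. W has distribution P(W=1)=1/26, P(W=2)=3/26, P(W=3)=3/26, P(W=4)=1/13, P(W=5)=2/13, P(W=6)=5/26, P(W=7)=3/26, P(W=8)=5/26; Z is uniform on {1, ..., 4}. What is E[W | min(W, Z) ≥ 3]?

64/11

P(min(W, Z) ≥ 3) = 11/26.
Summing W·P(x,y) over outcomes with min(W, Z) ≥ 3 gives 32/13.
E[W | min(W, Z) ≥ 3] = (32/13) / (11/26) = 64/11.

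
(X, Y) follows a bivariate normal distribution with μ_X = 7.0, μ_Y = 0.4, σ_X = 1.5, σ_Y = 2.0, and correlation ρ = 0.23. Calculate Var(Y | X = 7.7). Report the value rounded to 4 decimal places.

3.7884

The conditional variance in a bivariate normal is σ_Y²(1 − ρ²), independent of x.
Var(Y | X=7.7) = (2.0)²·(1 − (0.23)²) = 4·0.9471 = 3.7884.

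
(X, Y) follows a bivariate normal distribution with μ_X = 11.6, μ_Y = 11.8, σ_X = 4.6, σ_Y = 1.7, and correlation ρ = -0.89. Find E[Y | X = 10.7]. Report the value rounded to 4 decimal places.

For a bivariate normal, E[Y | X=x] = μ_Y + ρ·(σ_Y/σ_X)·(x − μ_X).
E[Y | X=10.7] = 11.8 + (-0.89)·(1.7/4.6)·(10.7 − (11.6)) = 11.8 + (-0.32891)·(-0.9) = 12.0960.

12.0960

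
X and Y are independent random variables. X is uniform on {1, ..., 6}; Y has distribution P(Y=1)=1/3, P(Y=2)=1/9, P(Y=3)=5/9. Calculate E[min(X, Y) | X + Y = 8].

P(X + Y = 8) = 1/9.
Summing min(X,Y)·P(x,y) over outcomes with X + Y = 8 gives 17/54.
E[min(X, Y) | X + Y = 8] = (17/54) / (1/9) = 17/6.

17/6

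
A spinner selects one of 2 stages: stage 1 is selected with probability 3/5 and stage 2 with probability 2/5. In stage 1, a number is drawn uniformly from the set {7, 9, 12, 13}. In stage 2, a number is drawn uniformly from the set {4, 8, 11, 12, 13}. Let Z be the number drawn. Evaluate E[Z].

E[Z | stage 1] = (7+9+12+13)/4 = 41/4.
E[Z | stage 2] = (4+8+11+12+13)/5 = 48/5.
E[Z] = (3/5)·(41/4) + (2/5)·(48/5) = 999/100.

999/100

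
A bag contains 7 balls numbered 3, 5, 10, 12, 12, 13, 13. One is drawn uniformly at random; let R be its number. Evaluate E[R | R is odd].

P(R is odd) = 4/7.
Σ over the event: 3·1/7 + 5·1/7 + 13·2/7 = 34/7.
E[R | R is odd] = (34/7) / (4/7) = 17/2.

17/2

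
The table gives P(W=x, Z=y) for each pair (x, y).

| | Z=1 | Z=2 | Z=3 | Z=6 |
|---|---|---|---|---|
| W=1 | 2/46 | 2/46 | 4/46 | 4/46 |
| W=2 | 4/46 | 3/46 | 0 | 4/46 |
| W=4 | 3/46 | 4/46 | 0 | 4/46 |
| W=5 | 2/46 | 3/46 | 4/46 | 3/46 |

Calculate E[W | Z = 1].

P(Z = 1) = 11/46.
Σ W·P over the event = 1·(2/46) + 2·(4/46) + 4·(3/46) + 5·(2/46) = 16/23.
E[W | Z = 1] = (16/23) / (11/46) = 32/11.

32/11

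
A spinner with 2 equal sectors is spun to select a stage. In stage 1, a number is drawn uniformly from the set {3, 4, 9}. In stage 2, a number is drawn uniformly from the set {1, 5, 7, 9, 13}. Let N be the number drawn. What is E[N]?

E[N | stage 1] = (3+4+9)/3 = 16/3.
E[N | stage 2] = (1+5+7+9+13)/5 = 7.
E[N] = (1/2)·(16/3) + (1/2)·(7) = 37/6.

37/6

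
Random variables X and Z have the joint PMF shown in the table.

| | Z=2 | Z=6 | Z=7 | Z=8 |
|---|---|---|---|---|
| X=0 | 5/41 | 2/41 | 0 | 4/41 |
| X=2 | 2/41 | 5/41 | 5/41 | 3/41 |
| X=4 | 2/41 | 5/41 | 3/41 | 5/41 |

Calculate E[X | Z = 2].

4/3

P(Z = 2) = 9/41.
Σ X·P over the event = 0·(5/41) + 2·(2/41) + 4·(2/41) = 12/41.
E[X | Z = 2] = (12/41) / (9/41) = 4/3.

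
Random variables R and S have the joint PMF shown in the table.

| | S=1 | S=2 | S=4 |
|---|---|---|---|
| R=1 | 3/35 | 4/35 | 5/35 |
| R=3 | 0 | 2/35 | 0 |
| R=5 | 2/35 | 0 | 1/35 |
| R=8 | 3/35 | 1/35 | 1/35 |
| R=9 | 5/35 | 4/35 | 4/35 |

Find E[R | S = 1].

P(S = 1) = 13/35.
Σ R·P over the event = 1·(3/35) + 5·(2/35) + 8·(3/35) + 9·(5/35) = 82/35.
E[R | S = 1] = (82/35) / (13/35) = 82/13.

82/13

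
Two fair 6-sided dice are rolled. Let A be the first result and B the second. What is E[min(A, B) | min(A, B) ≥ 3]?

P(min(A, B) ≥ 3) = 4/9.
Summing min(A,B)·P(x,y) over outcomes with min(A, B) ≥ 3 gives 31/18.
E[min(A, B) | min(A, B) ≥ 3] = (31/18) / (4/9) = 31/8.

31/8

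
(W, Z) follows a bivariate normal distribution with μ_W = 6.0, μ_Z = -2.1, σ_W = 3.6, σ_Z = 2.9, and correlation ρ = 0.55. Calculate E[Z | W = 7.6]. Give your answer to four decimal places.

The regression of Z on W has slope ρ·σ_Z/σ_W and passes through (μ_W, μ_Z).
E[Z | W=7.6] = -2.1 + (0.55)·(2.9/3.6)·(7.6 − (6.0)) = -2.1 + (0.44306)·(1.6) = -1.3911.

-1.3911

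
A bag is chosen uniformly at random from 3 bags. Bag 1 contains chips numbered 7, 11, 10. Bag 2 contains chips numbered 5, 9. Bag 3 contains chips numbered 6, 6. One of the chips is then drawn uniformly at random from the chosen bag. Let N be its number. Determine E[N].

E[N | bag 1] = (7+11+10)/3 = 28/3.
E[N | bag 2] = (5+9)/2 = 7.
E[N | bag 3] = (6+6)/2 = 6.
By the law of total expectation,
E[N] = (1/3)·(28/3) + (1/3)·(7) + (1/3)·(6) = 67/9.

67/9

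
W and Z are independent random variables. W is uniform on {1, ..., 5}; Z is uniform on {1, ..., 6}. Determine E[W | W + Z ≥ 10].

14/3

Outcomes with W + Z ≥ 10: (4,6), (5,5), (5,6), each with probability 1/30.
E[W | W + Z ≥ 10] = (4 + 5 + 5) / 3 = 14/3.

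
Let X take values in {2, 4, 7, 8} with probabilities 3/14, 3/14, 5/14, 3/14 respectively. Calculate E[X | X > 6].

P(X > 6) = 4/7.
Σ over the event: 7·5/14 + 8·3/14 = 59/14.
E[X | X > 6] = (59/14) / (4/7) = 59/8.

59/8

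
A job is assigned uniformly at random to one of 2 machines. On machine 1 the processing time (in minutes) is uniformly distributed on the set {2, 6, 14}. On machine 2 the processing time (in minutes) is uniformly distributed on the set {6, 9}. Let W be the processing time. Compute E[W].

E[W | machine 1] = (2+6+14)/3 = 22/3.
E[W | machine 2] = (6+9)/2 = 15/2.
E[W] = (1/2)·(22/3) + (1/2)·(15/2) = 89/12.

89/12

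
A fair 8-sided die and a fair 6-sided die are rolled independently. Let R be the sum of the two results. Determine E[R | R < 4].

8/3

P(R < 4) = 1/16.
Σ over the event: 2·1/48 + 3·1/24 = 1/6.
E[R | R < 4] = (1/6) / (1/16) = 8/3.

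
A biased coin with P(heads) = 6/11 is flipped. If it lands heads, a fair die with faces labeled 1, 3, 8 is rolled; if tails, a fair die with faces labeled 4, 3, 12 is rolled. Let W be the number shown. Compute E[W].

E[W | heads] = (1+3+8)/3 = 4.
E[W | tails] = (4+3+12)/3 = 19/3.
E[W] = (6/11)·(4) + (5/11)·(19/3) = 167/33.

167/33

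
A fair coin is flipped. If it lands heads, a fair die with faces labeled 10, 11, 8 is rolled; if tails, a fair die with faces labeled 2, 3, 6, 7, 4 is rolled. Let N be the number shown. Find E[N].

211/30

E[N | heads] = (10+11+8)/3 = 29/3.
E[N | tails] = (2+3+6+7+4)/5 = 22/5.
E[N] = (1/2)·(29/3) + (1/2)·(22/5) = 211/30.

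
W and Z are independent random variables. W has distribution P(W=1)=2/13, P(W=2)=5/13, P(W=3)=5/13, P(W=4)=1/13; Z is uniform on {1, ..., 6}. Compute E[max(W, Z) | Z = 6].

6

P(Z = 6) = 1/6.
Summing max(W,Z)·P(x,y) over outcomes with Z = 6 gives 1.
E[max(W, Z) | Z = 6] = (1) / (1/6) = 6.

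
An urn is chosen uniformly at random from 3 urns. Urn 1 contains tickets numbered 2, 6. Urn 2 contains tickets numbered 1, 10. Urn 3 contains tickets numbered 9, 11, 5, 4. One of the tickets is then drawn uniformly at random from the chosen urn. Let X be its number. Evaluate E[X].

67/12

E[X | urn 1] = (2+6)/2 = 4.
E[X | urn 2] = (1+10)/2 = 11/2.
E[X | urn 3] = (9+11+5+4)/4 = 29/4.
By the law of total expectation,
E[X] = (1/3)·(4) + (1/3)·(11/2) + (1/3)·(29/4) = 67/12.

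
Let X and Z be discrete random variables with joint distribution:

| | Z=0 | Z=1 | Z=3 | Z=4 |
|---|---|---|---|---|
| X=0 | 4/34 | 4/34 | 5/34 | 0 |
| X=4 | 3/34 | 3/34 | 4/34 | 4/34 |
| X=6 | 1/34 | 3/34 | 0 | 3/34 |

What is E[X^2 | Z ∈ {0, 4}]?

256/15

P(Z ∈ {0, 4}) = 15/34.
Σ X^2·P over the event = 0·(4/34) + 16·(3/34) + 16·(4/34) + 36·(1/34) + 36·(3/34) = 128/17.
E[X^2 | Z ∈ {0, 4}] = (128/17) / (15/34) = 256/15.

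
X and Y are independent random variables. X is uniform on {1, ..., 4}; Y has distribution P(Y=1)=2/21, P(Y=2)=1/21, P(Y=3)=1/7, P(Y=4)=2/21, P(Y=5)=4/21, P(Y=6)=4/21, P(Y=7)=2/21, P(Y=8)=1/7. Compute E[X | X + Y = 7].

P(X + Y = 7) = 13/84.
Summing X·P(x,y) over outcomes with X + Y = 7 gives 5/14.
E[X | X + Y = 7] = (5/14) / (13/84) = 30/13.

30/13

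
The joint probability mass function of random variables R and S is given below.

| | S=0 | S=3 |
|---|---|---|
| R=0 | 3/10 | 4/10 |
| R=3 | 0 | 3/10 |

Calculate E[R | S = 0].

0

P(S = 0) = 3/10.
Σ R·P over the event = 0·(3/10) = 0.
E[R | S = 0] = (0) / (3/10) = 0.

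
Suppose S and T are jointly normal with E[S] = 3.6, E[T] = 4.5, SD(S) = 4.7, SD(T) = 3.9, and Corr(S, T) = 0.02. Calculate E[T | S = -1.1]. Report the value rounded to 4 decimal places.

4.4220

The regression of T on S has slope ρ·σ_T/σ_S and passes through (μ_S, μ_T).
E[T | S=-1.1] = 4.5 + (0.02)·(3.9/4.7)·(-1.1 − (3.6)) = 4.5 + (0.016596)·(-4.7) = 4.4220.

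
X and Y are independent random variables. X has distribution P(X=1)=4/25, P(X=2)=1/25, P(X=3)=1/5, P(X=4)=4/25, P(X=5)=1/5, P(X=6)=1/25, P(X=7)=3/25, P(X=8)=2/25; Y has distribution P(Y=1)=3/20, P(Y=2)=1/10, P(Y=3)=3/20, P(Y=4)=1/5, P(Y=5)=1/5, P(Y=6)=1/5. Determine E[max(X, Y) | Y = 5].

138/25

P(Y = 5) = 1/5.
Summing max(X,Y)·P(x,y) over outcomes with Y = 5 gives 138/125.
E[max(X, Y) | Y = 5] = (138/125) / (1/5) = 138/25.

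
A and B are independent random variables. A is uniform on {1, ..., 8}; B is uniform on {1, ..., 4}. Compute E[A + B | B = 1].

Outcomes with B = 1: (1,1), (2,1), (3,1), (4,1), (5,1), (6,1), (7,1), (8,1), each with probability 1/32.
E[A + B | B = 1] = (2 + 3 + 4 + 5 + 6 + 7 + 8 + 9) / 8 = 11/2.

11/2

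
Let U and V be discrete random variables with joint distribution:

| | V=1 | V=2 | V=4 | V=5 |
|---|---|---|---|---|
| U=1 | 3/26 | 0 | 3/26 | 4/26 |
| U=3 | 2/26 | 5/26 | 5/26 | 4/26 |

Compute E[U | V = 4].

P(V = 4) = 4/13.
Σ U·P over the event = 1·(3/26) + 3·(5/26) = 9/13.
E[U | V = 4] = (9/13) / (4/13) = 9/4.

9/4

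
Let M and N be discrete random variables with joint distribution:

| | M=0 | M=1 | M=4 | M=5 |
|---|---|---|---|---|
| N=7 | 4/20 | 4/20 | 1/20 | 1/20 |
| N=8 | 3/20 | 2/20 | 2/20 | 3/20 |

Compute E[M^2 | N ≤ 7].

9/2

P(N ≤ 7) = 1/2.
Summing M^2·P(M=x,N=y) over the conditioning event gives 9/4.
E[M^2 | N ≤ 7] = (9/4) / (1/2) = 9/2.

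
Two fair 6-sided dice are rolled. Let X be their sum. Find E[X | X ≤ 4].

10/3

P(X ≤ 4) = 1/6.
Σ over the event: 2·1/36 + 3·1/18 + 4·1/12 = 5/9.
E[X | X ≤ 4] = (5/9) / (1/6) = 10/3.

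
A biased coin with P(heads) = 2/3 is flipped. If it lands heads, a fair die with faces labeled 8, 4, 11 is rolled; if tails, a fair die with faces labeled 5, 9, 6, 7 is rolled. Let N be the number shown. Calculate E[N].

265/36

E[N | heads] = (8+4+11)/3 = 23/3.
E[N | tails] = (5+9+6+7)/4 = 27/4.
E[N] = (2/3)·(23/3) + (1/3)·(27/4) = 265/36.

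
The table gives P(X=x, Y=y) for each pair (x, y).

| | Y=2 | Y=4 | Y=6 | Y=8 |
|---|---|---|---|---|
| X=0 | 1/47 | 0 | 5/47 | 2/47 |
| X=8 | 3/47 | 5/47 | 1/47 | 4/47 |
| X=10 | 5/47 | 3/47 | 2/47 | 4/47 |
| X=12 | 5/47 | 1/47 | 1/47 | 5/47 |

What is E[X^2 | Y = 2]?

P(Y = 2) = 14/47.
Σ X^2·P over the event = 0·(1/47) + 64·(3/47) + 100·(5/47) + 144·(5/47) = 1412/47.
E[X^2 | Y = 2] = (1412/47) / (14/47) = 706/7.

706/7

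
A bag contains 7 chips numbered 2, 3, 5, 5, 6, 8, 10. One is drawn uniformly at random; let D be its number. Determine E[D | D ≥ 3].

37/6

P(D ≥ 3) = 6/7.
Σ over the event: 3·1/7 + 5·2/7 + 6·1/7 + 8·1/7 + 10·1/7 = 37/7.
E[D | D ≥ 3] = (37/7) / (6/7) = 37/6.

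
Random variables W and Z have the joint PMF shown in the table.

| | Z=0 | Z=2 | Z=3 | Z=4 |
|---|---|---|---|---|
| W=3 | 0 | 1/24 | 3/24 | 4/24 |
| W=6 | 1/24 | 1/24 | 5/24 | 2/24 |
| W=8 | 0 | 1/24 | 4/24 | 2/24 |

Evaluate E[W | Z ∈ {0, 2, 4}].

21/4

P(Z ∈ {0, 2, 4}) = 1/2.
Σ W·P over the event = 3·(1/24) + 3·(4/24) + 6·(1/24) + 6·(1/24) + 6·(2/24) + 8·(1/24) + 8·(2/24) = 21/8.
E[W | Z ∈ {0, 2, 4}] = (21/8) / (1/2) = 21/4.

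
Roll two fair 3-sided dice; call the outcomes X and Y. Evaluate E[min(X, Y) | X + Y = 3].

1

P(X + Y = 3) = 2/9.
Summing min(X,Y)·P(x,y) over outcomes with X + Y = 3 gives 2/9.
E[min(X, Y) | X + Y = 3] = (2/9) / (2/9) = 1.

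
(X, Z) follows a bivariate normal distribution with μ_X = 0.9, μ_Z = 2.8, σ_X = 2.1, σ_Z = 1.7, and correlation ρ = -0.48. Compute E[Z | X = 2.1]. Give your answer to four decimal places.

2.3337

E[Z | X=x] = μ_Z + ρ(σ_Z/σ_X)(x − μ_X) for jointly normal variables.
E[Z | X=2.1] = 2.8 + (-0.48)·(1.7/2.1)·(2.1 − (0.9)) = 2.8 + (-0.38857)·(1.2) = 2.3337.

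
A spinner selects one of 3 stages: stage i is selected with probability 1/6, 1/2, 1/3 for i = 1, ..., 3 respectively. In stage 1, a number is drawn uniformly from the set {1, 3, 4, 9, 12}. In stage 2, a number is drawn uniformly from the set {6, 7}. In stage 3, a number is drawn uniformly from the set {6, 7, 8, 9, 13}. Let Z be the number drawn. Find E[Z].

85/12

E[Z | stage 1] = (1+3+4+9+12)/5 = 29/5.
E[Z | stage 2] = (6+7)/2 = 13/2.
E[Z | stage 3] = (6+7+8+9+13)/5 = 43/5.
E[Z] = (1/6)·(29/5) + (1/2)·(13/2) + (1/3)·(43/5) = 85/12.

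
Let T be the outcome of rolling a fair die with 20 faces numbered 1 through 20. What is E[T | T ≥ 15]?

35/2

Given T ≥ 15, T is equally likely to be any of {15, 16, 17, 18, 19, 20}.
E[T | T ≥ 15] = (15 + 16 + 17 + 18 + 19 + 20) / 6 = 35/2.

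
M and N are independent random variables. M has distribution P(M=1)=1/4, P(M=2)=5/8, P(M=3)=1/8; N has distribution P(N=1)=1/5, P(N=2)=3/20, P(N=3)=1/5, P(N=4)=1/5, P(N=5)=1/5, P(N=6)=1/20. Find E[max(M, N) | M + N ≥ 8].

28/5

P(M + N ≥ 8) = 1/16.
Summing max(M,N)·P(x,y) over outcomes with M + N ≥ 8 gives 7/20.
E[max(M, N) | M + N ≥ 8] = (7/20) / (1/16) = 28/5.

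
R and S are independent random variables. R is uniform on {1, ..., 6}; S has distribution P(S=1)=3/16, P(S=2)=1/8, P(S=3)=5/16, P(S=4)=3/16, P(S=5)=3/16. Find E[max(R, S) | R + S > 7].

P(R + S > 7) = 11/32.
Summing max(R,S)·P(x,y) over outcomes with R + S > 7 gives 175/96.
E[max(R, S) | R + S > 7] = (175/96) / (11/32) = 175/33.

175/33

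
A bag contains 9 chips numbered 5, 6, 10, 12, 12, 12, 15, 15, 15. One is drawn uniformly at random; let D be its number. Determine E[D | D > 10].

P(D > 10) = 2/3.
Σ over the event: 12·1/3 + 15·1/3 = 9.
E[D | D > 10] = (9) / (2/3) = 27/2.

27/2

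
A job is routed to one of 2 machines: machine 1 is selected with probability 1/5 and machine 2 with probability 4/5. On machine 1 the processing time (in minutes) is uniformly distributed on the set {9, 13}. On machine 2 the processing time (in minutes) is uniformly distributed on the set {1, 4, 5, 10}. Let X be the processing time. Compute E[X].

31/5

E[X | machine 1] = (9+13)/2 = 11.
E[X | machine 2] = (1+4+5+10)/4 = 5.
By the law of total expectation,
E[X] = (1/5)·(11) + (4/5)·(5) = 31/5.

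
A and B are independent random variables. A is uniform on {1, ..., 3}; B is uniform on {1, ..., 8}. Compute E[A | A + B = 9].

2

P(A + B = 9) = 1/8.
Summing A·P(x,y) over outcomes with A + B = 9 gives 1/4.
E[A | A + B = 9] = (1/4) / (1/8) = 2.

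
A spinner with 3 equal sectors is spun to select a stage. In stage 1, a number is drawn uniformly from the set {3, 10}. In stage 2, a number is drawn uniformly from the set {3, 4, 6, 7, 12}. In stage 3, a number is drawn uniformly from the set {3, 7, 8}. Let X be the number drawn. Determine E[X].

E[X | stage 1] = (3+10)/2 = 13/2.
E[X | stage 2] = (3+4+6+7+12)/5 = 32/5.
E[X | stage 3] = (3+7+8)/3 = 6.
By the law of total expectation,
E[X] = (1/3)·(13/2) + (1/3)·(32/5) + (1/3)·(6) = 63/10.

63/10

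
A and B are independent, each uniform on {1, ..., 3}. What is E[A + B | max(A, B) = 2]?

Outcomes with max(A, B) = 2: (1,2), (2,1), (2,2), each with probability 1/9.
E[A + B | max(A, B) = 2] = (3 + 3 + 4) / 3 = 10/3.

10/3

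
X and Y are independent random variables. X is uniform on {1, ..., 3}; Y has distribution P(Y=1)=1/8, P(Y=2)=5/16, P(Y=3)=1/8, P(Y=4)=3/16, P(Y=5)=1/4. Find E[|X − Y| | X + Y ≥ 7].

P(X + Y ≥ 7) = 11/48.
Summing |X−Y|·P(x,y) over outcomes with X + Y ≥ 7 gives 23/48.
E[|X − Y| | X + Y ≥ 7] = (23/48) / (11/48) = 23/11.

23/11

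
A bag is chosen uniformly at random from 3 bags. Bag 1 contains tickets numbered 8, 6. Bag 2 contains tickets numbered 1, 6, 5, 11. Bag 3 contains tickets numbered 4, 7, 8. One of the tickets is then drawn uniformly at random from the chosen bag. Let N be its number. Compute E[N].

E[N | bag 1] = (8+6)/2 = 7.
E[N | bag 2] = (1+6+5+11)/4 = 23/4.
E[N | bag 3] = (4+7+8)/3 = 19/3.
By the law of total expectation,
E[N] = (1/3)·(7) + (1/3)·(23/4) + (1/3)·(19/3) = 229/36.

229/36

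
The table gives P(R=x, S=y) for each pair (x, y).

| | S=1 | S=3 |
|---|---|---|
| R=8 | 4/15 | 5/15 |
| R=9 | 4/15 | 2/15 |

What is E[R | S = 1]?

17/2

P(S = 1) = 8/15.
Σ R·P over the event = 8·(4/15) + 9·(4/15) = 68/15.
E[R | S = 1] = (68/15) / (8/15) = 17/2.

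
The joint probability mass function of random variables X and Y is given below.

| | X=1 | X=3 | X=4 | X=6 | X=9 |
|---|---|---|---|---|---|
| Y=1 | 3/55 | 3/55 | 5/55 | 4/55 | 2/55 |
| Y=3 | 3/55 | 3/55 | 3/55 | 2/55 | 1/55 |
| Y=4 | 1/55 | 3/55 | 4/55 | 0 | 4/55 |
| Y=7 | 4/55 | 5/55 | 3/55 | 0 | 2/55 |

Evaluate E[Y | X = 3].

59/14

P(X = 3) = 14/55.
Σ Y·P over the event = 1·(3/55) + 3·(3/55) + 4·(3/55) + 7·(5/55) = 59/55.
E[Y | X = 3] = (59/55) / (14/55) = 59/14.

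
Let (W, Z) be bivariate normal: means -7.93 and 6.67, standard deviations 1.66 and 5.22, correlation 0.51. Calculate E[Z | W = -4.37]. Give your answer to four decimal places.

E[Z | W=x] = μ_Z + ρ(σ_Z/σ_W)(x − μ_W) for jointly normal variables.
E[Z | W=-4.37] = 6.67 + (0.51)·(5.22/1.66)·(-4.37 − (-7.93)) = 6.67 + (1.60373)·(3.56) = 12.3793.

12.3793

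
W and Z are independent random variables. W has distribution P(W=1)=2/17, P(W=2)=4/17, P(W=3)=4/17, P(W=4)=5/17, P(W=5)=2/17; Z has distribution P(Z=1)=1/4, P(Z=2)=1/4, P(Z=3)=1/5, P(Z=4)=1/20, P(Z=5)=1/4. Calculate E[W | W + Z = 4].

P(W + Z = 4) = 12/85.
Summing W·P(x,y) over outcomes with W + Z = 4 gives 27/85.
E[W | W + Z = 4] = (27/85) / (12/85) = 9/4.

9/4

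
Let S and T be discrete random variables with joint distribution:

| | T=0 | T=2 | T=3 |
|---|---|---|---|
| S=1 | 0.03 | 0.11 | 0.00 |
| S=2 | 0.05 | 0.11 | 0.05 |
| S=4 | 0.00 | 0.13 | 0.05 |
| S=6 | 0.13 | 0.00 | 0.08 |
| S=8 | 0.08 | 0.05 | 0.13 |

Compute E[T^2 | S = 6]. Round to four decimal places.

3.4286

P(S = 6) = 0.21.
Σ T^2·P over the event = 0·(0.13) + 9·(0.08) = 0.72.
E[T^2 | S = 6] = (0.72) / (0.21) = 3.4286.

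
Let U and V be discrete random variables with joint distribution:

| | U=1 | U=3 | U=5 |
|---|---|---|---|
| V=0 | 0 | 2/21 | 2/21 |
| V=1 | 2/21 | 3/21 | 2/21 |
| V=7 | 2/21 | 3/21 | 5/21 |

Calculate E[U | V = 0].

P(V = 0) = 4/21.
Σ U·P over the event = 3·(2/21) + 5·(2/21) = 16/21.
E[U | V = 0] = (16/21) / (4/21) = 4.

4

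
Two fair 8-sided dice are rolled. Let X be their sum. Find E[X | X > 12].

14

P(X > 12) = 5/32.
Σ over the event: 13·1/16 + 14·3/64 + 15·1/32 + 16·1/64 = 35/16.
E[X | X > 12] = (35/16) / (5/32) = 14.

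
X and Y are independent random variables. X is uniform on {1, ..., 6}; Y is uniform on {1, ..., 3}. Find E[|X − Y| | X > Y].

P(X > Y) = 2/3.
Summing |X−Y|·P(x,y) over outcomes with X > Y gives 31/18.
E[|X − Y| | X > Y] = (31/18) / (2/3) = 31/12.

31/12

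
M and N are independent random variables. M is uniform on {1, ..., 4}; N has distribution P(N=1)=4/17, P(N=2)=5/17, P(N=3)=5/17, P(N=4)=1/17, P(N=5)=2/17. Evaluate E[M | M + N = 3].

13/9

P(M + N = 3) = 9/68.
Summing M·P(x,y) over outcomes with M + N = 3 gives 13/68.
E[M | M + N = 3] = (13/68) / (9/68) = 13/9.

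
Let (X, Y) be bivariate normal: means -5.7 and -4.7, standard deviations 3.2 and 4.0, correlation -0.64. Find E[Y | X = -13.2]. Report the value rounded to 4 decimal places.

1.3000

The regression of Y on X has slope ρ·σ_Y/σ_X and passes through (μ_X, μ_Y).
E[Y | X=-13.2] = -4.7 + (-0.64)·(4.0/3.2)·(-13.2 − (-5.7)) = -4.7 + (-0.8)·(-7.5) = 1.3000.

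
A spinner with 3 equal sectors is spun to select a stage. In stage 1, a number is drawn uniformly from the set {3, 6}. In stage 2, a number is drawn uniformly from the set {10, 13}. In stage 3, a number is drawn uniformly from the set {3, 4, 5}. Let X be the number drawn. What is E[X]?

E[X | stage 1] = (3+6)/2 = 9/2.
E[X | stage 2] = (10+13)/2 = 23/2.
E[X | stage 3] = (3+4+5)/3 = 4.
By the law of total expectation,
E[X] = (1/3)·(9/2) + (1/3)·(23/2) + (1/3)·(4) = 20/3.

20/3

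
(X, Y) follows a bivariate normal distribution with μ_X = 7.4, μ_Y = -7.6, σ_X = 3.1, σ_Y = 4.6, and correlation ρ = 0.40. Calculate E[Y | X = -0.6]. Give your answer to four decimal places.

For a bivariate normal, E[Y | X=x] = μ_Y + ρ·(σ_Y/σ_X)·(x − μ_X).
E[Y | X=-0.6] = -7.6 + (0.40)·(4.6/3.1)·(-0.6 − (7.4)) = -7.6 + (0.59355)·(-8) = -12.3484.

-12.3484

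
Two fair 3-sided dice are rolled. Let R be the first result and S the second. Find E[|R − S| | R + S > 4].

P(R + S > 4) = 1/3.
Summing |R−S|·P(x,y) over outcomes with R + S > 4 gives 2/9.
E[|R − S| | R + S > 4] = (2/9) / (1/3) = 2/3.

2/3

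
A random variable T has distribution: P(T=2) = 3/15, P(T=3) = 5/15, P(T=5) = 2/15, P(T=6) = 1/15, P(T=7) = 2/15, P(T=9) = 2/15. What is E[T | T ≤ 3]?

P(T ≤ 3) = 8/15.
Σ over the event: 2·1/5 + 3·1/3 = 7/5.
E[T | T ≤ 3] = (7/5) / (8/15) = 21/8.

21/8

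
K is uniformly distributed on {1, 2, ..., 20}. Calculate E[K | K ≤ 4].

5/2

Given K ≤ 4, K is equally likely to be any of {1, 2, 3, 4}.
E[K | K ≤ 4] = (1 + 2 + 3 + 4) / 4 = 5/2.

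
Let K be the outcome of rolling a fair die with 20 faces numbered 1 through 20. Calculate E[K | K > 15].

Given K > 15, K is equally likely to be any of {16, 17, 18, 19, 20}.
E[K | K > 15] = (16 + 17 + 18 + 19 + 20) / 5 = 18.

18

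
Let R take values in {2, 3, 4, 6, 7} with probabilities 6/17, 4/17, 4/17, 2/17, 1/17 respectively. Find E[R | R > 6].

7

P(R > 6) = 1/17.
Σ over the event: 7·1/17 = 7/17.
E[R | R > 6] = (7/17) / (1/17) = 7.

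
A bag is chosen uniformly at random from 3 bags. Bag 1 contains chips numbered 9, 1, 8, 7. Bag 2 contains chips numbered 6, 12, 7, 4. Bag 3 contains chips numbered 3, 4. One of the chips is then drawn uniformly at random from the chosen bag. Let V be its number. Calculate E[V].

E[V | bag 1] = (9+1+8+7)/4 = 25/4.
E[V | bag 2] = (6+12+7+4)/4 = 29/4.
E[V | bag 3] = (3+4)/2 = 7/2.
By the law of total expectation,
E[V] = (1/3)·(25/4) + (1/3)·(29/4) + (1/3)·(7/2) = 17/3.

17/3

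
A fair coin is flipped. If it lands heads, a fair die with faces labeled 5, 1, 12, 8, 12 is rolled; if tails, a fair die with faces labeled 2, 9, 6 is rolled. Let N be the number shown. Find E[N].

199/30

E[N | heads] = (5+1+12+8+12)/5 = 38/5.
E[N | tails] = (2+9+6)/3 = 17/3.
E[N] = (1/2)·(38/5) + (1/2)·(17/3) = 199/30.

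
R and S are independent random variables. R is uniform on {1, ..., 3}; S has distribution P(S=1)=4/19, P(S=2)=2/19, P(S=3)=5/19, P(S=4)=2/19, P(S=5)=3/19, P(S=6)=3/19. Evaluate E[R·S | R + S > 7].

15

P(R + S > 7) = 3/19.
Summing RS·P(x,y) over outcomes with R + S > 7 gives 45/19.
E[R·S | R + S > 7] = (45/19) / (3/19) = 15.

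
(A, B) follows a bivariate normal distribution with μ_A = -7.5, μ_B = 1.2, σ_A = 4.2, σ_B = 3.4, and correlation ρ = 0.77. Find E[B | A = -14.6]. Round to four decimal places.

-3.2257

E[B | A=x] = μ_B + ρ(σ_B/σ_A)(x − μ_A) for jointly normal variables.
E[B | A=-14.6] = 1.2 + (0.77)·(3.4/4.2)·(-14.6 − (-7.5)) = 1.2 + (0.623333)·(-7.1) = -3.2257.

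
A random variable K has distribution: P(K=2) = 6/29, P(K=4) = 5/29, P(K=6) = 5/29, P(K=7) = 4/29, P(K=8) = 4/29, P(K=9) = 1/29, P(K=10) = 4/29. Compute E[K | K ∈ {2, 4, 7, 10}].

P(K ∈ {2, 4, 7, 10}) = 19/29.
Σ over the event: 2·6/29 + 4·5/29 + 7·4/29 + 10·4/29 = 100/29.
E[K | K ∈ {2, 4, 7, 10}] = (100/29) / (19/29) = 100/19.

100/19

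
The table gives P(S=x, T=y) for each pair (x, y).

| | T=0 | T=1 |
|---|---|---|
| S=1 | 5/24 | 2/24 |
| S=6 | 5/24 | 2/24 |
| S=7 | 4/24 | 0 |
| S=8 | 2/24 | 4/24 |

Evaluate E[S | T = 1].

23/4

P(T = 1) = 1/3.
Σ S·P over the event = 1·(2/24) + 6·(2/24) + 8·(4/24) = 23/12.
E[S | T = 1] = (23/12) / (1/3) = 23/4.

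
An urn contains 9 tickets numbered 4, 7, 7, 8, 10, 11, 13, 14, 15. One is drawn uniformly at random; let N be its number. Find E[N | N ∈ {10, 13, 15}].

P(N ∈ {10, 13, 15}) = 1/3.
Σ over the event: 10·1/9 + 13·1/9 + 15·1/9 = 38/9.
E[N | N ∈ {10, 13, 15}] = (38/9) / (1/3) = 38/3.

38/3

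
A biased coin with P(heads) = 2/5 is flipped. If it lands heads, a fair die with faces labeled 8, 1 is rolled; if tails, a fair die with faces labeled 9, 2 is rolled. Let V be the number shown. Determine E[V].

51/10

E[V | heads] = (8+1)/2 = 9/2.
E[V | tails] = (9+2)/2 = 11/2.
E[V] = (2/5)·(9/2) + (3/5)·(11/2) = 51/10.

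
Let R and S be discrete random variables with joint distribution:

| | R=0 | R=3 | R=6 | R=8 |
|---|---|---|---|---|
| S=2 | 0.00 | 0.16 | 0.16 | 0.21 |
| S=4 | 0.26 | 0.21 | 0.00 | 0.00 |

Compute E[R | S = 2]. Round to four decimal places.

5.8868

P(S = 2) = 0.53.
Summing R·P(R=x,S=y) over the conditioning event gives 3.12.
E[R | S = 2] = (3.12) / (0.53) = 5.8868.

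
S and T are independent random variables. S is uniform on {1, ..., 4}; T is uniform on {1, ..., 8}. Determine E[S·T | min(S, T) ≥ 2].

15

P(min(S, T) ≥ 2) = 21/32.
Summing ST·P(x,y) over outcomes with min(S, T) ≥ 2 gives 315/32.
E[S·T | min(S, T) ≥ 2] = (315/32) / (21/32) = 15.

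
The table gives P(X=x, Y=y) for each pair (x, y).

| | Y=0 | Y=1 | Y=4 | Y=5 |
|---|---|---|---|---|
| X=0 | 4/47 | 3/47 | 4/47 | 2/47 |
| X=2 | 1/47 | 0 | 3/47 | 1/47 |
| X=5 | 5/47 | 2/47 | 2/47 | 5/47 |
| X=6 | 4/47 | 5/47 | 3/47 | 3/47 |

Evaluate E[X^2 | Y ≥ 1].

637/33

P(Y ≥ 1) = 33/47.
Summing X^2·P(X=x,Y=y) over the conditioning event gives 637/47.
E[X^2 | Y ≥ 1] = (637/47) / (33/47) = 637/33.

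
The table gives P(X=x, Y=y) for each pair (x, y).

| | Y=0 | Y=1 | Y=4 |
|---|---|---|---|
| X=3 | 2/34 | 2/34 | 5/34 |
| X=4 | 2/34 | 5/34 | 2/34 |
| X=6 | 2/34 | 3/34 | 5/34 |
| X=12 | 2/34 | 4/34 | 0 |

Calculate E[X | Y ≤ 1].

P(Y ≤ 1) = 11/17.
Σ X·P over the event = 3·(2/34) + 3·(2/34) + 4·(2/34) + 4·(5/34) + 6·(2/34) + 6·(3/34) + 12·(2/34) + 12·(4/34) = 71/17.
E[X | Y ≤ 1] = (71/17) / (11/17) = 71/11.

71/11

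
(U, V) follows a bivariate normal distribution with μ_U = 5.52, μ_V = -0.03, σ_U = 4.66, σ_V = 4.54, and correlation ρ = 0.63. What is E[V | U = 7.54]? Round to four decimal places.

1.2098

For a bivariate normal, E[V | U=x] = μ_V + ρ·(σ_V/σ_U)·(x − μ_U).
E[V | U=7.54] = -0.03 + (0.63)·(4.54/4.66)·(7.54 − (5.52)) = -0.03 + (0.61378)·(2.02) = 1.2098.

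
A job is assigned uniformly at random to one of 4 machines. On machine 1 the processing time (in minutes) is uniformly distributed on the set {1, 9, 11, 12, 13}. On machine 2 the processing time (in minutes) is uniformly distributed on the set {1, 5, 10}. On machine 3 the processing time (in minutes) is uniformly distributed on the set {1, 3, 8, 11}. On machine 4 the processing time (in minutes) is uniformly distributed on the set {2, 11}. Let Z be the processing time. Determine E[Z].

E[Z | machine 1] = (1+9+11+12+13)/5 = 46/5.
E[Z | machine 2] = (1+5+10)/3 = 16/3.
E[Z | machine 3] = (1+3+8+11)/4 = 23/4.
E[Z | machine 4] = (2+11)/2 = 13/2.
E[Z] = (1/4)·(46/5) + (1/4)·(16/3) + (1/4)·(23/4) + (1/4)·(13/2) = 1607/240.

1607/240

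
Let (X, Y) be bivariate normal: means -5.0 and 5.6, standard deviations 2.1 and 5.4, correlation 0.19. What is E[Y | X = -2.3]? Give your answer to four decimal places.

The regression of Y on X has slope ρ·σ_Y/σ_X and passes through (μ_X, μ_Y).
E[Y | X=-2.3] = 5.6 + (0.19)·(5.4/2.1)·(-2.3 − (-5.0)) = 5.6 + (0.48857)·(2.7) = 6.9191.

6.9191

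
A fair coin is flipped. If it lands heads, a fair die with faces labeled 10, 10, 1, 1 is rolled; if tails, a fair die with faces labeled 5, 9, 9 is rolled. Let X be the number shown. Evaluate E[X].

79/12

E[X | heads] = (10+10+1+1)/4 = 11/2.
E[X | tails] = (5+9+9)/3 = 23/3.
By the law of total expectation,
E[X] = (1/2)·(11/2) + (1/2)·(23/3) = 79/12.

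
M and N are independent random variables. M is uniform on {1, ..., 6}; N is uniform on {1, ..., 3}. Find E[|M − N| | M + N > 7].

3

Outcomes with M + N > 7: (5,3), (6,2), (6,3), each with probability 1/18.
E[|M − N| | M + N > 7] = (2 + 4 + 3) / 3 = 3.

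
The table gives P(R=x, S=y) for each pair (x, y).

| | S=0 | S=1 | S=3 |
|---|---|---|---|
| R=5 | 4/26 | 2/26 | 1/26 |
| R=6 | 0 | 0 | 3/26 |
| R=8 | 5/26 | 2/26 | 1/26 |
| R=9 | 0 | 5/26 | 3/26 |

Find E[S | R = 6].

3

P(R = 6) = 3/26.
Σ S·P over the event = 3·(3/26) = 9/26.
E[S | R = 6] = (9/26) / (3/26) = 3.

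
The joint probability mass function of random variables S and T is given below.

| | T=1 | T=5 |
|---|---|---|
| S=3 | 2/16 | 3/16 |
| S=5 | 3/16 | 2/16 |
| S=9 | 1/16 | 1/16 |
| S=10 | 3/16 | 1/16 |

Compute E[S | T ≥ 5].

38/7

P(T ≥ 5) = 7/16.
Σ S·P over the event = 3·(3/16) + 5·(2/16) + 9·(1/16) + 10·(1/16) = 19/8.
E[S | T ≥ 5] = (19/8) / (7/16) = 38/7.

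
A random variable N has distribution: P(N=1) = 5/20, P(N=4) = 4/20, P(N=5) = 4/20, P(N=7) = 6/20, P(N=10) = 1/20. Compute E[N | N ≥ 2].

88/15

P(N ≥ 2) = 3/4.
Σ over the event: 4·1/5 + 5·1/5 + 7·3/10 + 10·1/20 = 22/5.
E[N | N ≥ 2] = (22/5) / (3/4) = 88/15.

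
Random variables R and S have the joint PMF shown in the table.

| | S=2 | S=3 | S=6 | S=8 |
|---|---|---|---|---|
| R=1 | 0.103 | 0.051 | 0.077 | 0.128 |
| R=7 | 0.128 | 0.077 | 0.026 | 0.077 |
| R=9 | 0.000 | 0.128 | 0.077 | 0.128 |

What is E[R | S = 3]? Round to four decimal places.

P(S = 3) = 0.256.
Summing R·P(R=x,S=y) over the conditioning event gives 1.742.
E[R | S = 3] = (1.742) / (0.256) = 6.8047.

6.8047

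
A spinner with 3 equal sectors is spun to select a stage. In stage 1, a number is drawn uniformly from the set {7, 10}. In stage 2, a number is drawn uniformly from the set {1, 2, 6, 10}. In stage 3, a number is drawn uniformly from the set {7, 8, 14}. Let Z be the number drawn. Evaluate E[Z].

E[Z | stage 1] = (7+10)/2 = 17/2.
E[Z | stage 2] = (1+2+6+10)/4 = 19/4.
E[Z | stage 3] = (7+8+14)/3 = 29/3.
E[Z] = (1/3)·(17/2) + (1/3)·(19/4) + (1/3)·(29/3) = 275/36.

275/36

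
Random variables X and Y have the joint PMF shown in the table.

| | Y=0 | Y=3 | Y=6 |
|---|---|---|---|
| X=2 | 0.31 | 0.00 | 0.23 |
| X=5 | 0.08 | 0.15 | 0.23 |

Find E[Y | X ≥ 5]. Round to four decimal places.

3.9783

P(X ≥ 5) = 0.46.
Σ Y·P over the event = 0·(0.08) + 3·(0.15) + 6·(0.23) = 1.83.
E[Y | X ≥ 5] = (1.83) / (0.46) = 3.9783.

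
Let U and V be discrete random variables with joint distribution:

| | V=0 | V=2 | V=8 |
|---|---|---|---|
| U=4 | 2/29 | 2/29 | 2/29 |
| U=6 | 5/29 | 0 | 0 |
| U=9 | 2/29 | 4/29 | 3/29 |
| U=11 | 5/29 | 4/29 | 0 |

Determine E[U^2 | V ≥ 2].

223/3

P(V ≥ 2) = 15/29.
Σ U^2·P over the event = 16·(2/29) + 16·(2/29) + 81·(4/29) + 81·(3/29) + 121·(4/29) = 1115/29.
E[U^2 | V ≥ 2] = (1115/29) / (15/29) = 223/3.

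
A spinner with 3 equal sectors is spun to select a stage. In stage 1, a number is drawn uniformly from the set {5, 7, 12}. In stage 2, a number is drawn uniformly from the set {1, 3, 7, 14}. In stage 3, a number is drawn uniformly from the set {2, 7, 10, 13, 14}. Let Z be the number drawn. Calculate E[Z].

469/60

E[Z | stage 1] = (5+7+12)/3 = 8.
E[Z | stage 2] = (1+3+7+14)/4 = 25/4.
E[Z | stage 3] = (2+7+10+13+14)/5 = 46/5.
E[Z] = (1/3)·(8) + (1/3)·(25/4) + (1/3)·(46/5) = 469/60.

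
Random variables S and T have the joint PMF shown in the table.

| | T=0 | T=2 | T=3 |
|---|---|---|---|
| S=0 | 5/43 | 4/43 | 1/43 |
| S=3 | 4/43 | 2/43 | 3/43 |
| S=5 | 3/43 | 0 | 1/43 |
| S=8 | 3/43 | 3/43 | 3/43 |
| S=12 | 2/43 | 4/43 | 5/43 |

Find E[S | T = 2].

6

P(T = 2) = 13/43.
Σ S·P over the event = 0·(4/43) + 3·(2/43) + 8·(3/43) + 12·(4/43) = 78/43.
E[S | T = 2] = (78/43) / (13/43) = 6.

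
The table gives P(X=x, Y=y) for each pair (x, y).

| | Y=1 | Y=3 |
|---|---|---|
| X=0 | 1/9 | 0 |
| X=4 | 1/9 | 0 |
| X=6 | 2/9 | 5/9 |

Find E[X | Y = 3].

P(Y = 3) = 5/9.
Σ X·P over the event = 6·(5/9) = 10/3.
E[X | Y = 3] = (10/3) / (5/9) = 6.

6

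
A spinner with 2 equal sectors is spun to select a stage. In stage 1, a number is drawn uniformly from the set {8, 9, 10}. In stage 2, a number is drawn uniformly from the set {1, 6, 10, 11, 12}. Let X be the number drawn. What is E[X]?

E[X | stage 1] = (8+9+10)/3 = 9.
E[X | stage 2] = (1+6+10+11+12)/5 = 8.
By the law of total expectation,
E[X] = (1/2)·(9) + (1/2)·(8) = 17/2.

17/2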